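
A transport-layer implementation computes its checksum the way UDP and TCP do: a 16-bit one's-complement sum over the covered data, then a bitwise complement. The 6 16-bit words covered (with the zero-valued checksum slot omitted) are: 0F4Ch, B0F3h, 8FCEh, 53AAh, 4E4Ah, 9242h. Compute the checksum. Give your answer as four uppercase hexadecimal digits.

7BBA

One's-complement addition (fold any carry out of bit 15 back into bit 0):
  0x0F4C + 0xB0F3 = 0x0C03F
  0xC03F + 0x8FCE = 0x1500D → wrap carry → 0x500E
  0x500E + 0x53AA = 0x0A3B8
  0xA3B8 + 0x4E4A = 0x0F202
  0xF202 + 0x9242 = 0x18444 → wrap carry → 0x8445
One's-complement sum = 0x8445.
Checksum = ~0x8445 & 0xFFFF = 0x7BBA.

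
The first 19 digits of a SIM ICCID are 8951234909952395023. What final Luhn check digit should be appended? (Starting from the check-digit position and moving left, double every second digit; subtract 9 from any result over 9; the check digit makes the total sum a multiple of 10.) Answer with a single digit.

Partial digits right→left: 3 2 0 5 9 3 2 5 9 9 0 9 4 3 2 1 5 9 8
Double every second digit counting from the check-digit position (so the 1st, 3rd, 5th, ... of the partial from the right).
  doubled (with −9 where >9): 6 0 9 4 9 0 8 4 1 7 → sum 48
  kept as-is: 2 5 3 5 9 9 3 1 9 → sum 46
Total = 48 + 46 = 94.
Check digit = (10 − (94 mod 10)) mod 10 = 6.

6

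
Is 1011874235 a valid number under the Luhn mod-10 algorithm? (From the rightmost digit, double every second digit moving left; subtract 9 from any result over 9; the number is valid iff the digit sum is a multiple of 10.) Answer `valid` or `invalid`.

valid

From the right, keep odd positions and double even positions (subtract 9 from any doubled value over 9):
  doubled (positions 2,4,...): 6 8 7 2 2 → sum 25
  kept (positions 1,3,...): 5 2 7 1 0 → sum 15
Total = 40.
40 mod 10 = 0, so the number is valid.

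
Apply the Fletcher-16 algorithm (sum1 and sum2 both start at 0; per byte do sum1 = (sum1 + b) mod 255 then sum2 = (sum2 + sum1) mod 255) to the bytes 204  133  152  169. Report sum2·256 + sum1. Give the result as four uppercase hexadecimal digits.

9E94

Running sums (mod 255):
  after byte 0 (204): sum1=204, sum2=204
  after byte 1 (133): sum1=82, sum2=31
  after byte 2 (152): sum1=234, sum2=10
  after byte 3 (169): sum1=148, sum2=158
Checksum = sum2·256 + sum1 = 158·256 + 148 = 40596 = 0x9E94.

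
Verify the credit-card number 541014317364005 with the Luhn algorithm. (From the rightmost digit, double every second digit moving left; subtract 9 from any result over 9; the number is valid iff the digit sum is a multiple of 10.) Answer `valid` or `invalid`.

From the right, keep odd positions and double even positions (subtract 9 from any doubled value over 9):
  doubled (positions 2,4,...): 0 8 6 2 8 0 8 → sum 32
  kept (positions 1,3,...): 5 0 6 7 3 1 1 5 → sum 28
Total = 60.
60 mod 10 = 0, so the number is valid.

valid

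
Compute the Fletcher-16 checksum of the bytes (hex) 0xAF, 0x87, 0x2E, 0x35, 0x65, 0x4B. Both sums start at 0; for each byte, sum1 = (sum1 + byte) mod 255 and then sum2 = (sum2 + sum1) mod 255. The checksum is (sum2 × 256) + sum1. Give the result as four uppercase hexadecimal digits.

Running sums (mod 255):
  after byte 0 (0xAF): sum1=175, sum2=175
  after byte 1 (0x87): sum1=55, sum2=230
  after byte 2 (0x2E): sum1=101, sum2=76
  after byte 3 (0x35): sum1=154, sum2=230
  after byte 4 (0x65): sum1=0, sum2=230
  after byte 5 (0x4B): sum1=75, sum2=50
Checksum = sum2·256 + sum1 = 50·256 + 75 = 12875 = 0x324B.

324B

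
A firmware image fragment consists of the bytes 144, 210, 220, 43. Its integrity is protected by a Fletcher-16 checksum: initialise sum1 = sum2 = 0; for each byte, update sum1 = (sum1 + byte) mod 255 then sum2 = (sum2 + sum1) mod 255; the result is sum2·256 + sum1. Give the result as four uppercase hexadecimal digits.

9F6B

Running sums (mod 255):
  after byte 0 (144): sum1=144, sum2=144
  after byte 1 (210): sum1=99, sum2=243
  after byte 2 (220): sum1=64, sum2=52
  after byte 3 (43): sum1=107, sum2=159
Checksum = sum2·256 + sum1 = 159·256 + 107 = 40811 = 0x9F6B.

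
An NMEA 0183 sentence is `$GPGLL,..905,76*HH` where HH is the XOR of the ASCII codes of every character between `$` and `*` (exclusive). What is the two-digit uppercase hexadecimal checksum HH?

6D

XOR the ASCII codes of the payload characters:
  'G' = 0x47 → acc = 0x47
  'P' = 0x50 → acc = 0x17
  'G' = 0x47 → acc = 0x50
  'L' = 0x4C → acc = 0x1C
  'L' = 0x4C → acc = 0x50
  ',' = 0x2C → acc = 0x7C
  '.' = 0x2E → acc = 0x52
  '.' = 0x2E → acc = 0x7C
  '9' = 0x39 → acc = 0x45
  '0' = 0x30 → acc = 0x75
  '5' = 0x35 → acc = 0x40
  ',' = 0x2C → acc = 0x6C
  '7' = 0x37 → acc = 0x5B
  '6' = 0x36 → acc = 0x6D
Checksum = 0x6D.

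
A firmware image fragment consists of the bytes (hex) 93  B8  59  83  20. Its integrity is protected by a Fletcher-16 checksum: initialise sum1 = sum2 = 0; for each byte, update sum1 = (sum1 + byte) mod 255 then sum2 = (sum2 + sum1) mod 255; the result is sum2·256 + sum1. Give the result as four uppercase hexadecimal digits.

Running sums (mod 255):
  after byte 0 (93): sum1=147, sum2=147
  after byte 1 (B8): sum1=76, sum2=223
  after byte 2 (59): sum1=165, sum2=133
  after byte 3 (83): sum1=41, sum2=174
  after byte 4 (20): sum1=73, sum2=247
Checksum = sum2·256 + sum1 = 247·256 + 73 = 63305 = 0xF749.

F749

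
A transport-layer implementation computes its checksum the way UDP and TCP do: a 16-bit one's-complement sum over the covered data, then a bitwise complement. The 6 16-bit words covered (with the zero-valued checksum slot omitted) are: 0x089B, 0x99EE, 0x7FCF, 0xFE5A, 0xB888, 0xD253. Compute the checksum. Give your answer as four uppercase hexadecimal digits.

546F

One's-complement addition (fold any carry out of bit 15 back into bit 0):
  0x089B + 0x99EE = 0x0A289
  0xA289 + 0x7FCF = 0x12258 → wrap carry → 0x2259
  0x2259 + 0xFE5A = 0x120B3 → wrap carry → 0x20B4
  0x20B4 + 0xB888 = 0x0D93C
  0xD93C + 0xD253 = 0x1AB8F → wrap carry → 0xAB90
One's-complement sum = 0xAB90.
Checksum = ~0xAB90 & 0xFFFF = 0x546F.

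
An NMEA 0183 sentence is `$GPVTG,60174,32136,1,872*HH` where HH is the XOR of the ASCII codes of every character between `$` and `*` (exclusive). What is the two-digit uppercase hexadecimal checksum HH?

5F

XOR the ASCII codes of the payload characters:
  'G' = 0x47 → acc = 0x47
  'P' = 0x50 → acc = 0x17
  'V' = 0x56 → acc = 0x41
  'T' = 0x54 → acc = 0x15
  'G' = 0x47 → acc = 0x52
  ',' = 0x2C → acc = 0x7E
  '6' = 0x36 → acc = 0x48
  '0' = 0x30 → acc = 0x78
  '1' = 0x31 → acc = 0x49
  '7' = 0x37 → acc = 0x7E
  '4' = 0x34 → acc = 0x4A
  ',' = 0x2C → acc = 0x66
  '3' = 0x33 → acc = 0x55
  '2' = 0x32 → acc = 0x67
  '1' = 0x31 → acc = 0x56
  '3' = 0x33 → acc = 0x65
  '6' = 0x36 → acc = 0x53
  ',' = 0x2C → acc = 0x7F
  '1' = 0x31 → acc = 0x4E
  ',' = 0x2C → acc = 0x62
  '8' = 0x38 → acc = 0x5A
  '7' = 0x37 → acc = 0x6D
  '2' = 0x32 → acc = 0x5F
Checksum = 0x5F.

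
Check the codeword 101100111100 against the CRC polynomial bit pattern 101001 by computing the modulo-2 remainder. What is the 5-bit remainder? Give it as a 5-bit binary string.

Modulo-2 division of 101100111100 by 101001:
  pos 0: 101100 XOR 101001 = 000101
  pos 3: 101111 XOR 101001 = 000110
  pos 6: 110100 XOR 101001 = 011101
Remainder = 11101 (nonzero — an error is detected).

11101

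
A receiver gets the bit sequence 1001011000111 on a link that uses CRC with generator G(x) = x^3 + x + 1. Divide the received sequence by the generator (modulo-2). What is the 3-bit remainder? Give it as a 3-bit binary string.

000

Modulo-2 division of 1001011000111 by 1011:
  pos 0: 1001 XOR 1011 = 0010
  pos 2: 1001 XOR 1011 = 0010
  pos 4: 1010 XOR 1011 = 0001
  pos 7: 1001 XOR 1011 = 0010
  pos 9: 1011 XOR 1011 = 0000
Remainder = 000 (zero — the frame passes the CRC check).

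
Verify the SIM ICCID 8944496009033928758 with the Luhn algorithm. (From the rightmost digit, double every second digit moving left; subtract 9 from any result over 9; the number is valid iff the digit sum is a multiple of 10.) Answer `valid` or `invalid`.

From the right, keep odd positions and double even positions (subtract 9 from any doubled value over 9):
  doubled (positions 2,4,...): 1 7 9 6 9 0 9 8 9 → sum 58
  kept (positions 1,3,...): 8 7 2 3 0 0 6 4 4 8 → sum 42
Total = 100.
100 mod 10 = 0, so the number is valid.

valid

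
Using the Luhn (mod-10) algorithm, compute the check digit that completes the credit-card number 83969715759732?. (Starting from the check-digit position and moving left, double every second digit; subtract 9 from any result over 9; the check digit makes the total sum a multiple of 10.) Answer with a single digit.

Partial digits right→left: 2 3 7 9 5 7 5 1 7 9 6 9 3 8
Double every second digit counting from the check-digit position (so the 1st, 3rd, 5th, ... of the partial from the right).
  doubled (with −9 where >9): 4 5 1 1 5 3 6 → sum 25
  kept as-is: 3 9 7 1 9 9 8 → sum 46
Total = 25 + 46 = 71.
Check digit = (10 − (71 mod 10)) mod 10 = 9.

9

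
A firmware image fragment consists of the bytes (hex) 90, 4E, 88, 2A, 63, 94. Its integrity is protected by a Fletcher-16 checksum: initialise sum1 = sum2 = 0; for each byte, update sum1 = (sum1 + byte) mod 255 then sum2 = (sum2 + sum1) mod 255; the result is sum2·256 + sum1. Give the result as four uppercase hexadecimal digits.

E689

Running sums (mod 255):
  after byte 0 (90): sum1=144, sum2=144
  after byte 1 (4E): sum1=222, sum2=111
  after byte 2 (88): sum1=103, sum2=214
  after byte 3 (2A): sum1=145, sum2=104
  after byte 4 (63): sum1=244, sum2=93
  after byte 5 (94): sum1=137, sum2=230
Checksum = sum2·256 + sum1 = 230·256 + 137 = 59017 = 0xE689.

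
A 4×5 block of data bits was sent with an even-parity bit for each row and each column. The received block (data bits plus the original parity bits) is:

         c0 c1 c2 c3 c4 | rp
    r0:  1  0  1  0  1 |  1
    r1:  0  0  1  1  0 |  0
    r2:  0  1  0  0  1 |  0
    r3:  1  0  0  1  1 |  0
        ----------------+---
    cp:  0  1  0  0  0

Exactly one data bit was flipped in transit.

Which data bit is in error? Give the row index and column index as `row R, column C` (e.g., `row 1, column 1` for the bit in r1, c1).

row 3, column 4

Recompute each row's even parity and compare to rp:
  r0: data parity 1, sent rp 1 → ok
  r1: data parity 0, sent rp 0 → ok
  r2: data parity 0, sent rp 0 → ok
  r3: data parity 1, sent rp 0 → mismatch
Recompute each column's even parity and compare to cp:
  c0: data parity 0, sent cp 0 → ok
  c1: data parity 1, sent cp 1 → ok
  c2: data parity 0, sent cp 0 → ok
  c3: data parity 0, sent cp 0 → ok
  c4: data parity 1, sent cp 0 → mismatch
Exactly one row (r3) and one column (c4) fail → the flipped bit is at their intersection.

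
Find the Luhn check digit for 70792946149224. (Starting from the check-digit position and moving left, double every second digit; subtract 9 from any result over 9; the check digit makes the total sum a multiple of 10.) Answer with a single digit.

7

Partial digits right→left: 4 2 2 9 4 1 6 4 9 2 9 7 0 7
Double every second digit counting from the check-digit position (so the 1st, 3rd, 5th, ... of the partial from the right).
  doubled (with −9 where >9): 8 4 8 3 9 9 0 → sum 41
  kept as-is: 2 9 1 4 2 7 7 → sum 32
Total = 41 + 32 = 73.
Check digit = (10 − (73 mod 10)) mod 10 = 7.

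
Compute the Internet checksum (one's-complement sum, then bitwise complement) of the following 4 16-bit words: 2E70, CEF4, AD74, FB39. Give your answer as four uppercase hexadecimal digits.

One's-complement addition (fold any carry out of bit 15 back into bit 0):
  0x2E70 + 0xCEF4 = 0x0FD64
  0xFD64 + 0xAD74 = 0x1AAD8 → wrap carry → 0xAAD9
  0xAAD9 + 0xFB39 = 0x1A612 → wrap carry → 0xA613
One's-complement sum = 0xA613.
Checksum = ~0xA613 & 0xFFFF = 0x59EC.

59EC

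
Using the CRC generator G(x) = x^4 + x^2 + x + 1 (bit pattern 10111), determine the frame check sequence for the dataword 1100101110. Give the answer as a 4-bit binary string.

Append 4 zeros: 11001011100000. Divide by 10111 (XOR where the leading bit is 1):
  pos 0: 11001 XOR 10111 = 01110
  pos 1: 11100 XOR 10111 = 01011
  pos 2: 10111 XOR 10111 = 00000
  pos 7: 11000 XOR 10111 = 01111
  pos 8: 11110 XOR 10111 = 01001
  pos 9: 10010 XOR 10111 = 00101
Remainder (last 4 bits) = 0101. This is the CRC / FCS.

0101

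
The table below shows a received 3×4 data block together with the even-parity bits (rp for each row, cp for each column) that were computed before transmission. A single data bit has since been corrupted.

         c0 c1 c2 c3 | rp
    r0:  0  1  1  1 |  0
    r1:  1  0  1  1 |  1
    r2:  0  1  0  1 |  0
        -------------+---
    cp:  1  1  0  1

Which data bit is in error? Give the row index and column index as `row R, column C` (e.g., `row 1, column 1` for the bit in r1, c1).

Recompute each row's even parity and compare to rp:
  r0: data parity 1, sent rp 0 → mismatch
  r1: data parity 1, sent rp 1 → ok
  r2: data parity 0, sent rp 0 → ok
Recompute each column's even parity and compare to cp:
  c0: data parity 1, sent cp 1 → ok
  c1: data parity 0, sent cp 1 → mismatch
  c2: data parity 0, sent cp 0 → ok
  c3: data parity 1, sent cp 1 → ok
Exactly one row (r0) and one column (c1) fail → the flipped bit is at their intersection.

row 0, column 1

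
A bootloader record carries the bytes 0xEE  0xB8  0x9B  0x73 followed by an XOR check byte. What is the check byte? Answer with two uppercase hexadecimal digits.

XOR the bytes together:
  start with 0xEE
  0xEE ⊕ 0xB8 = 0x56
  0x56 ⊕ 0x9B = 0xCD
  0xCD ⊕ 0x73 = 0xBE

BE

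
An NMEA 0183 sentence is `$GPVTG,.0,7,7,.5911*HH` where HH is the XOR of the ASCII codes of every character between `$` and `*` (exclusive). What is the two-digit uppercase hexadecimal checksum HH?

XOR the ASCII codes of the payload characters:
  'G' = 0x47 → acc = 0x47
  'P' = 0x50 → acc = 0x17
  'V' = 0x56 → acc = 0x41
  'T' = 0x54 → acc = 0x15
  'G' = 0x47 → acc = 0x52
  ',' = 0x2C → acc = 0x7E
  '.' = 0x2E → acc = 0x50
  '0' = 0x30 → acc = 0x60
  ',' = 0x2C → acc = 0x4C
  '7' = 0x37 → acc = 0x7B
  ',' = 0x2C → acc = 0x57
  '7' = 0x37 → acc = 0x60
  ',' = 0x2C → acc = 0x4C
  '.' = 0x2E → acc = 0x62
  '5' = 0x35 → acc = 0x57
  '9' = 0x39 → acc = 0x6E
  '1' = 0x31 → acc = 0x5F
  '1' = 0x31 → acc = 0x6E
Checksum = 0x6E.

6E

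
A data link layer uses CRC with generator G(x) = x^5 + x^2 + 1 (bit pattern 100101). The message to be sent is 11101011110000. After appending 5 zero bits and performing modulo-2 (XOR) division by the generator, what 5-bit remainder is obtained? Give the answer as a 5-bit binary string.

Append 5 zeros: 1110101111000000000. Divide by 100101 (XOR where the leading bit is 1):
  pos 0: 111010 XOR 100101 = 011111
  pos 1: 111111 XOR 100101 = 011010
  pos 2: 110101 XOR 100101 = 010000
  pos 3: 100001 XOR 100101 = 000100
  pos 6: 100100 XOR 100101 = 000001
  pos 11: 100000 XOR 100101 = 000101
Remainder (last 5 bits) = 10100. This is the CRC / FCS.

10100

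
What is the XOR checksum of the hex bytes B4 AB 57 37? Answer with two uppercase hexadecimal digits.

XOR the bytes together:
  start with 0xB4
  0xB4 ⊕ 0xAB = 0x1F
  0x1F ⊕ 0x57 = 0x48
  0x48 ⊕ 0x37 = 0x7F

7F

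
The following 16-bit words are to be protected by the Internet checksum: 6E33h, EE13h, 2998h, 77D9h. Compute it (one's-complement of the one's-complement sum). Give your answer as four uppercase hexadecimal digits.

0247

One's-complement addition (fold any carry out of bit 15 back into bit 0):
  0x6E33 + 0xEE13 = 0x15C46 → wrap carry → 0x5C47
  0x5C47 + 0x2998 = 0x085DF
  0x85DF + 0x77D9 = 0x0FDB8
One's-complement sum = 0xFDB8.
Checksum = ~0xFDB8 & 0xFFFF = 0x0247.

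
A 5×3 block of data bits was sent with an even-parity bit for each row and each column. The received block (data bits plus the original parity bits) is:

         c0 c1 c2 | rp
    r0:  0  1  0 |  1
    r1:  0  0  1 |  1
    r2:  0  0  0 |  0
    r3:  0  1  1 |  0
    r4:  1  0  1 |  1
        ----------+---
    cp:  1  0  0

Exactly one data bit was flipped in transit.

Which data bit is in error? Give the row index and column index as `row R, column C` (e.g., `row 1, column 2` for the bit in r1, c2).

Recompute each row's even parity and compare to rp:
  r0: data parity 1, sent rp 1 → ok
  r1: data parity 1, sent rp 1 → ok
  r2: data parity 0, sent rp 0 → ok
  r3: data parity 0, sent rp 0 → ok
  r4: data parity 0, sent rp 1 → mismatch
Recompute each column's even parity and compare to cp:
  c0: data parity 1, sent cp 1 → ok
  c1: data parity 0, sent cp 0 → ok
  c2: data parity 1, sent cp 0 → mismatch
Exactly one row (r4) and one column (c2) fail → the flipped bit is at their intersection.

row 4, column 2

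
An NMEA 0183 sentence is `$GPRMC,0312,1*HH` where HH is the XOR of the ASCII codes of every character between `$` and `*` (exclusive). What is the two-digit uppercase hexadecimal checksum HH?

XOR the ASCII codes of the payload characters:
  'G' = 0x47 → acc = 0x47
  'P' = 0x50 → acc = 0x17
  'R' = 0x52 → acc = 0x45
  'M' = 0x4D → acc = 0x08
  'C' = 0x43 → acc = 0x4B
  ',' = 0x2C → acc = 0x67
  '0' = 0x30 → acc = 0x57
  '3' = 0x33 → acc = 0x64
  '1' = 0x31 → acc = 0x55
  '2' = 0x32 → acc = 0x67
  ',' = 0x2C → acc = 0x4B
  '1' = 0x31 → acc = 0x7A
Checksum = 0x7A.

7A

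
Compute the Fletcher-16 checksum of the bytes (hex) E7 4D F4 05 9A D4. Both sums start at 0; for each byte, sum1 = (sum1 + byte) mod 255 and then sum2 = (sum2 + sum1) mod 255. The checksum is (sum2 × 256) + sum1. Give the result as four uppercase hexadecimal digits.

DE9E

Running sums (mod 255):
  after byte 0 (E7): sum1=231, sum2=231
  after byte 1 (4D): sum1=53, sum2=29
  after byte 2 (F4): sum1=42, sum2=71
  after byte 3 (05): sum1=47, sum2=118
  after byte 4 (9A): sum1=201, sum2=64
  after byte 5 (D4): sum1=158, sum2=222
Checksum = sum2·256 + sum1 = 222·256 + 158 = 56990 = 0xDE9E.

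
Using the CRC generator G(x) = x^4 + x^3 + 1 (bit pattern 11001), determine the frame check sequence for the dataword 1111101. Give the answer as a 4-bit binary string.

Append 4 zeros: 11111010000. Divide by 11001 (XOR where the leading bit is 1):
  pos 0: 11111 XOR 11001 = 00110
  pos 2: 11001 XOR 11001 = 00000
Remainder (last 4 bits) = 0000. This is the CRC / FCS.

0000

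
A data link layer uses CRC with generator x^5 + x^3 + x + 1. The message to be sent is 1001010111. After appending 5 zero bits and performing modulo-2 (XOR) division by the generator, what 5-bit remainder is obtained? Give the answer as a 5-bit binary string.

Append 5 zeros: 100101011100000. Divide by 101011 (XOR where the leading bit is 1):
  pos 0: 100101 XOR 101011 = 001110
  pos 2: 111001 XOR 101011 = 010010
  pos 3: 100101 XOR 101011 = 001110
  pos 5: 111010 XOR 101011 = 010001
  pos 6: 100010 XOR 101011 = 001001
  pos 8: 100100 XOR 101011 = 001111
Remainder (last 5 bits) = 11110. This is the CRC / FCS.

11110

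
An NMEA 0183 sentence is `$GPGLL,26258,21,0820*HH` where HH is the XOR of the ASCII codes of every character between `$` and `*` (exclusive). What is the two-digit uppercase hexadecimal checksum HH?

XOR the ASCII codes of the payload characters:
  'G' = 0x47 → acc = 0x47
  'P' = 0x50 → acc = 0x17
  'G' = 0x47 → acc = 0x50
  'L' = 0x4C → acc = 0x1C
  'L' = 0x4C → acc = 0x50
  ',' = 0x2C → acc = 0x7C
  '2' = 0x32 → acc = 0x4E
  '6' = 0x36 → acc = 0x78
  '2' = 0x32 → acc = 0x4A
  '5' = 0x35 → acc = 0x7F
  '8' = 0x38 → acc = 0x47
  ',' = 0x2C → acc = 0x6B
  '2' = 0x32 → acc = 0x59
  '1' = 0x31 → acc = 0x68
  ',' = 0x2C → acc = 0x44
  '0' = 0x30 → acc = 0x74
  '8' = 0x38 → acc = 0x4C
  '2' = 0x32 → acc = 0x7E
  '0' = 0x30 → acc = 0x4E
Checksum = 0x4E.

4E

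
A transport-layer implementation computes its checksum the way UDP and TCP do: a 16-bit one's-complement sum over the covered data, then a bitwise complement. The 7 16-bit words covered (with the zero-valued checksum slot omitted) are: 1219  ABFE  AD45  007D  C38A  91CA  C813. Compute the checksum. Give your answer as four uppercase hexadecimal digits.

One's-complement addition (fold any carry out of bit 15 back into bit 0):
  0x1219 + 0xABFE = 0x0BE17
  0xBE17 + 0xAD45 = 0x16B5C → wrap carry → 0x6B5D
  0x6B5D + 0x007D = 0x06BDA
  0x6BDA + 0xC38A = 0x12F64 → wrap carry → 0x2F65
  0x2F65 + 0x91CA = 0x0C12F
  0xC12F + 0xC813 = 0x18942 → wrap carry → 0x8943
One's-complement sum = 0x8943.
Checksum = ~0x8943 & 0xFFFF = 0x76BC.

76BC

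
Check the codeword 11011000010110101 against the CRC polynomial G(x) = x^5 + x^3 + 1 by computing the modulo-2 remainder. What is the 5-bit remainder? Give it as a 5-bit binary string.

10000

Modulo-2 division of 11011000010110101 by 101001:
  pos 0: 110110 XOR 101001 = 011111
  pos 1: 111110 XOR 101001 = 010111
  pos 2: 101110 XOR 101001 = 000111
  pos 5: 111010 XOR 101001 = 010011
  pos 6: 100111 XOR 101001 = 001110
  pos 8: 111010 XOR 101001 = 010011
  pos 9: 100111 XOR 101001 = 001110
  pos 11: 111001 XOR 101001 = 010000
Remainder = 10000 (nonzero — an error is detected).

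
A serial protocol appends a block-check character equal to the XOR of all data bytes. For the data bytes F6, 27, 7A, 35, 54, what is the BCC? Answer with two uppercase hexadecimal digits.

XOR the bytes together:
  start with 0xF6
  0xF6 ⊕ 0x27 = 0xD1
  0xD1 ⊕ 0x7A = 0xAB
  0xAB ⊕ 0x35 = 0x9E
  0x9E ⊕ 0x54 = 0xCA

CA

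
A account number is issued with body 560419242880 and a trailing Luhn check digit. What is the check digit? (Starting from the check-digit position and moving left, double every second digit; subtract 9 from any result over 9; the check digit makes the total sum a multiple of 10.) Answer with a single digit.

7

Partial digits right→left: 0 8 8 2 4 2 9 1 4 0 6 5
Double every second digit counting from the check-digit position (so the 1st, 3rd, 5th, ... of the partial from the right).
  doubled (with −9 where >9): 0 7 8 9 8 3 → sum 35
  kept as-is: 8 2 2 1 0 5 → sum 18
Total = 35 + 18 = 53.
Check digit = (10 − (53 mod 10)) mod 10 = 7.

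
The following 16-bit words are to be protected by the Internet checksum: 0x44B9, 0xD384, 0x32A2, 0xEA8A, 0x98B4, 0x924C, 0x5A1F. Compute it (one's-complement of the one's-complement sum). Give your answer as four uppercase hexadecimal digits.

One's-complement addition (fold any carry out of bit 15 back into bit 0):
  0x44B9 + 0xD384 = 0x1183D → wrap carry → 0x183E
  0x183E + 0x32A2 = 0x04AE0
  0x4AE0 + 0xEA8A = 0x1356A → wrap carry → 0x356B
  0x356B + 0x98B4 = 0x0CE1F
  0xCE1F + 0x924C = 0x1606B → wrap carry → 0x606C
  0x606C + 0x5A1F = 0x0BA8B
One's-complement sum = 0xBA8B.
Checksum = ~0xBA8B & 0xFFFF = 0x4574.

4574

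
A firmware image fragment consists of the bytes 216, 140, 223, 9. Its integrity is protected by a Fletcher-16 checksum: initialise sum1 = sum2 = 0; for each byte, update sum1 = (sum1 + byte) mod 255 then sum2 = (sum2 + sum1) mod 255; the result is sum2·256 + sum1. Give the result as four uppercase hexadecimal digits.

D14E

Running sums (mod 255):
  after byte 0 (216): sum1=216, sum2=216
  after byte 1 (140): sum1=101, sum2=62
  after byte 2 (223): sum1=69, sum2=131
  after byte 3 (9): sum1=78, sum2=209
Checksum = sum2·256 + sum1 = 209·256 + 78 = 53582 = 0xD14E.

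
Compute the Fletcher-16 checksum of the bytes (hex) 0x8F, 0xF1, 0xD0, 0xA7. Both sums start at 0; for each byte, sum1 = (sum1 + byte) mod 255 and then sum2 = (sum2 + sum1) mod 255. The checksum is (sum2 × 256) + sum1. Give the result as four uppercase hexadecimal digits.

5DF9

Running sums (mod 255):
  after byte 0 (0x8F): sum1=143, sum2=143
  after byte 1 (0xF1): sum1=129, sum2=17
  after byte 2 (0xD0): sum1=82, sum2=99
  after byte 3 (0xA7): sum1=249, sum2=93
Checksum = sum2·256 + sum1 = 93·256 + 249 = 24057 = 0x5DF9.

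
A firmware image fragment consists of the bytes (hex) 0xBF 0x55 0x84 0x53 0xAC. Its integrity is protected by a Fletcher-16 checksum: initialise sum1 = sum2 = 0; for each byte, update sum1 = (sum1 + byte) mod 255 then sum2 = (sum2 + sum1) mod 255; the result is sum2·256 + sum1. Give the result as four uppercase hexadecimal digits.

F499

Running sums (mod 255):
  after byte 0 (0xBF): sum1=191, sum2=191
  after byte 1 (0x55): sum1=21, sum2=212
  after byte 2 (0x84): sum1=153, sum2=110
  after byte 3 (0x53): sum1=236, sum2=91
  after byte 4 (0xAC): sum1=153, sum2=244
Checksum = sum2·256 + sum1 = 244·256 + 153 = 62617 = 0xF499.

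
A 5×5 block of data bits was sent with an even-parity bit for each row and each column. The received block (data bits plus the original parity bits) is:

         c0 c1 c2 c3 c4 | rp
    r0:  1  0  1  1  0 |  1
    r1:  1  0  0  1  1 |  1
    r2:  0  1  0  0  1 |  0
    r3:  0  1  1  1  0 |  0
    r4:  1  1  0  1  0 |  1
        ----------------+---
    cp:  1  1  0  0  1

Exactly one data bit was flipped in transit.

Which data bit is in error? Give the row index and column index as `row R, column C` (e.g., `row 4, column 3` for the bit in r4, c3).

row 3, column 4

Recompute each row's even parity and compare to rp:
  r0: data parity 1, sent rp 1 → ok
  r1: data parity 1, sent rp 1 → ok
  r2: data parity 0, sent rp 0 → ok
  r3: data parity 1, sent rp 0 → mismatch
  r4: data parity 1, sent rp 1 → ok
Recompute each column's even parity and compare to cp:
  c0: data parity 1, sent cp 1 → ok
  c1: data parity 1, sent cp 1 → ok
  c2: data parity 0, sent cp 0 → ok
  c3: data parity 0, sent cp 0 → ok
  c4: data parity 0, sent cp 1 → mismatch
Exactly one row (r3) and one column (c4) fail → the flipped bit is at their intersection.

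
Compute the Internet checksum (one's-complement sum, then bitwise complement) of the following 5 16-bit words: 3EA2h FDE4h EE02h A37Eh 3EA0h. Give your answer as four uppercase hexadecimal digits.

One's-complement addition (fold any carry out of bit 15 back into bit 0):
  0x3EA2 + 0xFDE4 = 0x13C86 → wrap carry → 0x3C87
  0x3C87 + 0xEE02 = 0x12A89 → wrap carry → 0x2A8A
  0x2A8A + 0xA37E = 0x0CE08
  0xCE08 + 0x3EA0 = 0x10CA8 → wrap carry → 0x0CA9
One's-complement sum = 0x0CA9.
Checksum = ~0x0CA9 & 0xFFFF = 0xF356.

F356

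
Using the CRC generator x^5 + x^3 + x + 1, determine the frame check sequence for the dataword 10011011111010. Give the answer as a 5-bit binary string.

11100

Append 5 zeros: 1001101111101000000. Divide by 101011 (XOR where the leading bit is 1):
  pos 0: 100110 XOR 101011 = 001101
  pos 2: 110111 XOR 101011 = 011100
  pos 3: 111001 XOR 101011 = 010010
  pos 4: 100101 XOR 101011 = 001110
  pos 6: 111010 XOR 101011 = 010001
  pos 7: 100011 XOR 101011 = 001000
  pos 9: 100000 XOR 101011 = 001011
  pos 11: 101100 XOR 101011 = 000111
Remainder (last 5 bits) = 11100. This is the CRC / FCS.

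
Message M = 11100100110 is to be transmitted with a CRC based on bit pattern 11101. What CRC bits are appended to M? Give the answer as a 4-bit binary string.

0101

Append 4 zeros: 111001001100000. Divide by 11101 (XOR where the leading bit is 1):
  pos 0: 11100 XOR 11101 = 00001
  pos 4: 11001 XOR 11101 = 00100
  pos 6: 10010 XOR 11101 = 01111
  pos 7: 11110 XOR 11101 = 00011
  pos 10: 11000 XOR 11101 = 00101
Remainder (last 4 bits) = 0101. This is the CRC / FCS.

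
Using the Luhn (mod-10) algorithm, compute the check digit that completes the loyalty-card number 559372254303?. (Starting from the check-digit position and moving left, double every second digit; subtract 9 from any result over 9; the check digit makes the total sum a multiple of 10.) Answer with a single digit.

9

Partial digits right→left: 3 0 3 4 5 2 2 7 3 9 5 5
Double every second digit counting from the check-digit position (so the 1st, 3rd, 5th, ... of the partial from the right).
  doubled (with −9 where >9): 6 6 1 4 6 1 → sum 24
  kept as-is: 0 4 2 7 9 5 → sum 27
Total = 24 + 27 = 51.
Check digit = (10 − (51 mod 10)) mod 10 = 9.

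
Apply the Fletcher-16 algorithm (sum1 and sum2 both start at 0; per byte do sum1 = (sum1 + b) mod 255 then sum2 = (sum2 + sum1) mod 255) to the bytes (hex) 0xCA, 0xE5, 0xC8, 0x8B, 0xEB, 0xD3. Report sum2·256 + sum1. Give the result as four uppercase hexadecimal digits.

AFC4

Running sums (mod 255):
  after byte 0 (0xCA): sum1=202, sum2=202
  after byte 1 (0xE5): sum1=176, sum2=123
  after byte 2 (0xC8): sum1=121, sum2=244
  after byte 3 (0x8B): sum1=5, sum2=249
  after byte 4 (0xEB): sum1=240, sum2=234
  after byte 5 (0xD3): sum1=196, sum2=175
Checksum = sum2·256 + sum1 = 175·256 + 196 = 44996 = 0xAFC4.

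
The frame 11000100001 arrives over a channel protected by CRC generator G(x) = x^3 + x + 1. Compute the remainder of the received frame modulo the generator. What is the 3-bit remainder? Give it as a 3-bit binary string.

001

Modulo-2 division of 11000100001 by 1011:
  pos 0: 1100 XOR 1011 = 0111
  pos 1: 1110 XOR 1011 = 0101
  pos 2: 1011 XOR 1011 = 0000
Remainder = 001 (nonzero — an error is detected).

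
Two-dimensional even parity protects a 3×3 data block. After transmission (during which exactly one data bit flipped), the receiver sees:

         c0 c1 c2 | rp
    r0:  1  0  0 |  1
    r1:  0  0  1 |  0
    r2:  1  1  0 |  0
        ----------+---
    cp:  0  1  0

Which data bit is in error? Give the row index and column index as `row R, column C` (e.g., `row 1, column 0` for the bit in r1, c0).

Recompute each row's even parity and compare to rp:
  r0: data parity 1, sent rp 1 → ok
  r1: data parity 1, sent rp 0 → mismatch
  r2: data parity 0, sent rp 0 → ok
Recompute each column's even parity and compare to cp:
  c0: data parity 0, sent cp 0 → ok
  c1: data parity 1, sent cp 1 → ok
  c2: data parity 1, sent cp 0 → mismatch
Exactly one row (r1) and one column (c2) fail → the flipped bit is at their intersection.

row 1, column 2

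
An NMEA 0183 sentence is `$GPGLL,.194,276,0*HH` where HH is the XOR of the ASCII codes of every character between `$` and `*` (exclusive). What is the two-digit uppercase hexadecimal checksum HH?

XOR the ASCII codes of the payload characters:
  'G' = 0x47 → acc = 0x47
  'P' = 0x50 → acc = 0x17
  'G' = 0x47 → acc = 0x50
  'L' = 0x4C → acc = 0x1C
  'L' = 0x4C → acc = 0x50
  ',' = 0x2C → acc = 0x7C
  '.' = 0x2E → acc = 0x52
  '1' = 0x31 → acc = 0x63
  '9' = 0x39 → acc = 0x5A
  '4' = 0x34 → acc = 0x6E
  ',' = 0x2C → acc = 0x42
  '2' = 0x32 → acc = 0x70
  '7' = 0x37 → acc = 0x47
  '6' = 0x36 → acc = 0x71
  ',' = 0x2C → acc = 0x5D
  '0' = 0x30 → acc = 0x6D
Checksum = 0x6D.

6D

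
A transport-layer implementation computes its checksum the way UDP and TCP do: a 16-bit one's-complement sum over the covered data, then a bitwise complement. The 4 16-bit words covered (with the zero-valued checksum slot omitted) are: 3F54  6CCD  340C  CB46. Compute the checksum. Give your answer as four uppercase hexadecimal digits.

548B

One's-complement addition (fold any carry out of bit 15 back into bit 0):
  0x3F54 + 0x6CCD = 0x0AC21
  0xAC21 + 0x340C = 0x0E02D
  0xE02D + 0xCB46 = 0x1AB73 → wrap carry → 0xAB74
One's-complement sum = 0xAB74.
Checksum = ~0xAB74 & 0xFFFF = 0x548B.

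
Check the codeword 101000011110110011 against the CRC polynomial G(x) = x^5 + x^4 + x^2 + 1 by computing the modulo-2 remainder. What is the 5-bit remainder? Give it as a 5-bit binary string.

00000

Modulo-2 division of 101000011110110011 by 110101:
  pos 0: 101000 XOR 110101 = 011101
  pos 1: 111010 XOR 110101 = 001111
  pos 3: 111111 XOR 110101 = 001010
  pos 5: 101011 XOR 110101 = 011110
  pos 6: 111100 XOR 110101 = 001001
  pos 8: 100111 XOR 110101 = 010010
  pos 9: 100100 XOR 110101 = 010001
  pos 10: 100010 XOR 110101 = 010111
  pos 11: 101111 XOR 110101 = 011010
  pos 12: 110101 XOR 110101 = 000000
Remainder = 00000 (zero — the frame passes the CRC check).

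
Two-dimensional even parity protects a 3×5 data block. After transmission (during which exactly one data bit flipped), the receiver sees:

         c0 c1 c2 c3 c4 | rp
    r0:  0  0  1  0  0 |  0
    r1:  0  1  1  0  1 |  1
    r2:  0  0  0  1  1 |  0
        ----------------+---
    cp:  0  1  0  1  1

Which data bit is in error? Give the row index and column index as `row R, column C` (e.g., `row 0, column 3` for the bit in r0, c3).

Recompute each row's even parity and compare to rp:
  r0: data parity 1, sent rp 0 → mismatch
  r1: data parity 1, sent rp 1 → ok
  r2: data parity 0, sent rp 0 → ok
Recompute each column's even parity and compare to cp:
  c0: data parity 0, sent cp 0 → ok
  c1: data parity 1, sent cp 1 → ok
  c2: data parity 0, sent cp 0 → ok
  c3: data parity 1, sent cp 1 → ok
  c4: data parity 0, sent cp 1 → mismatch
Exactly one row (r0) and one column (c4) fail → the flipped bit is at their intersection.

row 0, column 4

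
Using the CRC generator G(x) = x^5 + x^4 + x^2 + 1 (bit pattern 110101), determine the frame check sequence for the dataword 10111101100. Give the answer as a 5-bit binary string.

00100

Append 5 zeros: 1011110110000000. Divide by 110101 (XOR where the leading bit is 1):
  pos 0: 101111 XOR 110101 = 011010
  pos 1: 110100 XOR 110101 = 000001
  pos 6: 111000 XOR 110101 = 001101
  pos 8: 110100 XOR 110101 = 000001
Remainder (last 5 bits) = 00100. This is the CRC / FCS.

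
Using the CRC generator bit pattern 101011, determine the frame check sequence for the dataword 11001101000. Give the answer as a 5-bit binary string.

Append 5 zeros: 1100110100000000. Divide by 101011 (XOR where the leading bit is 1):
  pos 0: 110011 XOR 101011 = 011000
  pos 1: 110000 XOR 101011 = 011011
  pos 2: 110111 XOR 101011 = 011100
  pos 3: 111000 XOR 101011 = 010011
  pos 4: 100110 XOR 101011 = 001101
  pos 6: 110100 XOR 101011 = 011111
  pos 7: 111110 XOR 101011 = 010101
  pos 8: 101010 XOR 101011 = 000001
Remainder (last 5 bits) = 00100. This is the CRC / FCS.

00100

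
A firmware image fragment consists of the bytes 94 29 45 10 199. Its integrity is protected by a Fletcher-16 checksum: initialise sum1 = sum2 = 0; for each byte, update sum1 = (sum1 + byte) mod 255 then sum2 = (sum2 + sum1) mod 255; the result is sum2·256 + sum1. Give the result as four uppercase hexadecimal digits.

AF7A

Running sums (mod 255):
  after byte 0 (94): sum1=94, sum2=94
  after byte 1 (29): sum1=123, sum2=217
  after byte 2 (45): sum1=168, sum2=130
  after byte 3 (10): sum1=178, sum2=53
  after byte 4 (199): sum1=122, sum2=175
Checksum = sum2·256 + sum1 = 175·256 + 122 = 44922 = 0xAF7A.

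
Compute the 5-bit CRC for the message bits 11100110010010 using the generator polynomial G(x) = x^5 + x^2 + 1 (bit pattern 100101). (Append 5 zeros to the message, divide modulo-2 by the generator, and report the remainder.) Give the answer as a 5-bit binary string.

Append 5 zeros: 1110011001001000000. Divide by 100101 (XOR where the leading bit is 1):
  pos 0: 111001 XOR 100101 = 011100
  pos 1: 111001 XOR 100101 = 011100
  pos 2: 111000 XOR 100101 = 011101
  pos 3: 111010 XOR 100101 = 011111
  pos 4: 111111 XOR 100101 = 011010
  pos 5: 110100 XOR 100101 = 010001
  pos 6: 100010 XOR 100101 = 000111
  pos 9: 111100 XOR 100101 = 011001
  pos 10: 110010 XOR 100101 = 010111
  pos 11: 101110 XOR 100101 = 001011
  pos 13: 101100 XOR 100101 = 001001
Remainder (last 5 bits) = 01001. This is the CRC / FCS.

01001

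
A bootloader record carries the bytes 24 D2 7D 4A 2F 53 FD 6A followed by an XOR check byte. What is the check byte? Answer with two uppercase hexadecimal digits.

2A

XOR the bytes together:
  start with 0x24
  0x24 ⊕ 0xD2 = 0xF6
  0xF6 ⊕ 0x7D = 0x8B
  0x8B ⊕ 0x4A = 0xC1
  0xC1 ⊕ 0x2F = 0xEE
  0xEE ⊕ 0x53 = 0xBD
  0xBD ⊕ 0xFD = 0x40
  0x40 ⊕ 0x6A = 0x2A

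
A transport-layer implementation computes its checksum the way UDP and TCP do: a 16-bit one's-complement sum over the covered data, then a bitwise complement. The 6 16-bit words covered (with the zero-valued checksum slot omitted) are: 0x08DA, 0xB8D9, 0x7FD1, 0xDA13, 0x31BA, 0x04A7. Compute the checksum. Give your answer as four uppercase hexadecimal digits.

AE05

One's-complement addition (fold any carry out of bit 15 back into bit 0):
  0x08DA + 0xB8D9 = 0x0C1B3
  0xC1B3 + 0x7FD1 = 0x14184 → wrap carry → 0x4185
  0x4185 + 0xDA13 = 0x11B98 → wrap carry → 0x1B99
  0x1B99 + 0x31BA = 0x04D53
  0x4D53 + 0x04A7 = 0x051FA
One's-complement sum = 0x51FA.
Checksum = ~0x51FA & 0xFFFF = 0xAE05.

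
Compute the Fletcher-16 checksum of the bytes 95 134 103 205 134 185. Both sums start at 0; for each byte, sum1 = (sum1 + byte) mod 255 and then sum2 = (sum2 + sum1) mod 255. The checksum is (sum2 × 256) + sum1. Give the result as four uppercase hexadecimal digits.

Running sums (mod 255):
  after byte 0 (95): sum1=95, sum2=95
  after byte 1 (134): sum1=229, sum2=69
  after byte 2 (103): sum1=77, sum2=146
  after byte 3 (205): sum1=27, sum2=173
  after byte 4 (134): sum1=161, sum2=79
  after byte 5 (185): sum1=91, sum2=170
Checksum = sum2·256 + sum1 = 170·256 + 91 = 43611 = 0xAA5B.

AA5B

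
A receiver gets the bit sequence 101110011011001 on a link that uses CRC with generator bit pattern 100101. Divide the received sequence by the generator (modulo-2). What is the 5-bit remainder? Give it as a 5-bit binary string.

00010

Modulo-2 division of 101110011011001 by 100101:
  pos 0: 101110 XOR 100101 = 001011
  pos 2: 101101 XOR 100101 = 001000
  pos 4: 100010 XOR 100101 = 000111
  pos 7: 111110 XOR 100101 = 011011
  pos 8: 110110 XOR 100101 = 010011
  pos 9: 100111 XOR 100101 = 000010
Remainder = 00010 (nonzero — an error is detected).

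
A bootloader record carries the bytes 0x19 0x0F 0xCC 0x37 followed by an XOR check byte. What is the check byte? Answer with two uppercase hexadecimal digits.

ED

XOR the bytes together:
  start with 0x19
  0x19 ⊕ 0x0F = 0x16
  0x16 ⊕ 0xCC = 0xDA
  0xDA ⊕ 0x37 = 0xED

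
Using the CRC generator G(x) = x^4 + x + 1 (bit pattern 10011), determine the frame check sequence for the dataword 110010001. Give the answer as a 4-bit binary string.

Append 4 zeros: 1100100010000. Divide by 10011 (XOR where the leading bit is 1):
  pos 0: 11001 XOR 10011 = 01010
  pos 1: 10100 XOR 10011 = 00111
  pos 3: 11100 XOR 10011 = 01111
  pos 4: 11111 XOR 10011 = 01100
  pos 5: 11000 XOR 10011 = 01011
  pos 6: 10110 XOR 10011 = 00101
  pos 8: 10100 XOR 10011 = 00111
Remainder (last 4 bits) = 0111. This is the CRC / FCS.

0111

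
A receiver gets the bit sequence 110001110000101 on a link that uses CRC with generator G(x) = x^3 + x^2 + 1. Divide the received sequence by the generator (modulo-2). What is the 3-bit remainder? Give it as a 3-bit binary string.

101

Modulo-2 division of 110001110000101 by 1101:
  pos 0: 1100 XOR 1101 = 0001
  pos 3: 1011 XOR 1101 = 0110
  pos 4: 1101 XOR 1101 = 0000
Remainder = 101 (nonzero — an error is detected).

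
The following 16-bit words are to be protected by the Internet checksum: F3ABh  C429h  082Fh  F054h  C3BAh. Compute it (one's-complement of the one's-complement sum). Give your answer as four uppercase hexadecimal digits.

8BEB

One's-complement addition (fold any carry out of bit 15 back into bit 0):
  0xF3AB + 0xC429 = 0x1B7D4 → wrap carry → 0xB7D5
  0xB7D5 + 0x082F = 0x0C004
  0xC004 + 0xF054 = 0x1B058 → wrap carry → 0xB059
  0xB059 + 0xC3BA = 0x17413 → wrap carry → 0x7414
One's-complement sum = 0x7414.
Checksum = ~0x7414 & 0xFFFF = 0x8BEB.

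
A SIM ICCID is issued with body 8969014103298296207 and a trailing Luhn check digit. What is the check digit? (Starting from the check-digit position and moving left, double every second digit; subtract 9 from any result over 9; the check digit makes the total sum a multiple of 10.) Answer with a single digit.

Partial digits right→left: 7 0 2 6 9 2 8 9 2 3 0 1 4 1 0 9 6 9 8
Double every second digit counting from the check-digit position (so the 1st, 3rd, 5th, ... of the partial from the right).
  doubled (with −9 where >9): 5 4 9 7 4 0 8 0 3 7 → sum 47
  kept as-is: 0 6 2 9 3 1 1 9 9 → sum 40
Total = 47 + 40 = 87.
Check digit = (10 − (87 mod 10)) mod 10 = 3.

3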